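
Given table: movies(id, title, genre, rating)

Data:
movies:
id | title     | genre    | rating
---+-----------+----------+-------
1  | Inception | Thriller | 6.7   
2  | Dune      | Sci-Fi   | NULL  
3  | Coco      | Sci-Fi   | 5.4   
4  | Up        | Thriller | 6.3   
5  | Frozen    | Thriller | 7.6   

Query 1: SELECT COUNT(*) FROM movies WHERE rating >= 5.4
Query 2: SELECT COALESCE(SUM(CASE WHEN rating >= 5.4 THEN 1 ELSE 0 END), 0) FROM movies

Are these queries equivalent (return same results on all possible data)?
Yes, equivalent

Both queries return: [(4,)]

Reason: COUNT with WHERE vs conditional SUM (COALESCE handles empty-table NULL)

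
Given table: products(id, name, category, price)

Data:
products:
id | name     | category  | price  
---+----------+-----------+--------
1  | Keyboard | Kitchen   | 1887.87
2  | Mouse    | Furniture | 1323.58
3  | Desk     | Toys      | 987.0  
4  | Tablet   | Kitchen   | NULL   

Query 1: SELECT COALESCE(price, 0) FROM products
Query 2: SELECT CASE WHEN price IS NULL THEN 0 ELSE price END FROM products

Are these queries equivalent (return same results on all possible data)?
Yes, equivalent

Both queries return: [(0,), (987.0,), (1323.58,), (1887.87,)]

Reason: COALESCE vs CASE for NULL handling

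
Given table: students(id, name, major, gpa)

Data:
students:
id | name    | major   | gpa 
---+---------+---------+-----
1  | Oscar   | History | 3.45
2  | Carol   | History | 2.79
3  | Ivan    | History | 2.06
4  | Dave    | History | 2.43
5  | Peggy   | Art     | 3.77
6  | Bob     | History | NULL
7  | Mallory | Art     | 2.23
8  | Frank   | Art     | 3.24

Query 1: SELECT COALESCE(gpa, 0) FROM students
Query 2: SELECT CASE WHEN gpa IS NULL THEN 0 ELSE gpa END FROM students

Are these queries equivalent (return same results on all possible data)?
Yes, equivalent

Both queries return: [(0,), (2.06,), (2.23,), (2.43,), (2.79,), (3.24,), (3.45,), (3.77,)]

Reason: COALESCE vs CASE for NULL handling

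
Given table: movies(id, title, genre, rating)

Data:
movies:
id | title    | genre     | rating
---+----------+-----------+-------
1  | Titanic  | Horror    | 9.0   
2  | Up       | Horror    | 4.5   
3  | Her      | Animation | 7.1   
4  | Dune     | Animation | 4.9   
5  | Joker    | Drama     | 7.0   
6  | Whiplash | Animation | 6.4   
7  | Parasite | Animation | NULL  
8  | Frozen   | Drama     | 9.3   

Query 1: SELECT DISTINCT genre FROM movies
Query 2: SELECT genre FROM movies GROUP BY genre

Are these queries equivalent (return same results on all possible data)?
Yes, equivalent

Both queries return: [('Animation',), ('Drama',), ('Horror',)]

Reason: Both get unique genres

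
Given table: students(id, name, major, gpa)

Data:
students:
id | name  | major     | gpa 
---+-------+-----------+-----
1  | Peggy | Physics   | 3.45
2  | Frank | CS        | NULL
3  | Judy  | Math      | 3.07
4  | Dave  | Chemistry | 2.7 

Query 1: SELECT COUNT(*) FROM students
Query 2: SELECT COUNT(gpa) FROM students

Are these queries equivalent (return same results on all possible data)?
No, not equivalent

Query 1 returns: [(4,)]
Query 2 returns: [(3,)]

Reason: COUNT(*) includes NULLs, COUNT(column) excludes them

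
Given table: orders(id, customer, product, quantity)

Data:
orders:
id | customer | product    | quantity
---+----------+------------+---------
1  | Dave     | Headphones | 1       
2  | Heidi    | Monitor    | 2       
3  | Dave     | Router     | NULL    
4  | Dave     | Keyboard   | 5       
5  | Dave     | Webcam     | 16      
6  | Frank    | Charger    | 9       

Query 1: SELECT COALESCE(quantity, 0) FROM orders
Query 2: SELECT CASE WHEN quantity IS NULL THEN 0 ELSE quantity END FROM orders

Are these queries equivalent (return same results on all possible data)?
Yes, equivalent

Both queries return: [(0,), (1,), (2,), (5,), (9,), (16,)]

Reason: COALESCE vs CASE for NULL handling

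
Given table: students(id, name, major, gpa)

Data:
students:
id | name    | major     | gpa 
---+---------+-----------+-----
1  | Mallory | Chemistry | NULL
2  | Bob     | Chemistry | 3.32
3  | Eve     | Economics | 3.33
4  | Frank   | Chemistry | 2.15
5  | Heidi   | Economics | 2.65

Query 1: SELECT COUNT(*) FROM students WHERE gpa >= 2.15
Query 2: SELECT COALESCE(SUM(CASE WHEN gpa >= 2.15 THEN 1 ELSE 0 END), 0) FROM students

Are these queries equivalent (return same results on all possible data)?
Yes, equivalent

Both queries return: [(4,)]

Reason: COUNT with WHERE vs conditional SUM (COALESCE handles empty-table NULL)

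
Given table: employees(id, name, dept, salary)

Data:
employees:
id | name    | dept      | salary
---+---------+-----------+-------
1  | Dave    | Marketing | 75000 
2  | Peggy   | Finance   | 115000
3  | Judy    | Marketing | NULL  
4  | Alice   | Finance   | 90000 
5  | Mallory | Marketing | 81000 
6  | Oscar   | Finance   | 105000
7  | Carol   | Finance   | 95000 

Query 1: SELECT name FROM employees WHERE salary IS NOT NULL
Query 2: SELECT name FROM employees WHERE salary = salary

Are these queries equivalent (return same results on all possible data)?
Yes, equivalent

Both queries return: [('Alice',), ('Carol',), ('Dave',), ('Mallory',), ('Oscar',), ('Peggy',)]

Reason: IS NOT NULL vs self-equality (both exclude NULLs)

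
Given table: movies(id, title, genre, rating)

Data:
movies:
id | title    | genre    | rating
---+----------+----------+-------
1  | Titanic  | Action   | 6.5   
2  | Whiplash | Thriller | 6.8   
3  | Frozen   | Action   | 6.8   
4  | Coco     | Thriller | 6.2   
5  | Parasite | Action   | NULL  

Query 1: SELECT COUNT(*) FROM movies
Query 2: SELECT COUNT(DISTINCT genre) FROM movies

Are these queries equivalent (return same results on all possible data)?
No, not equivalent

Query 1 returns: [(5,)]
Query 2 returns: [(2,)]

Reason: COUNT(*) counts rows, COUNT(DISTINCT genre) counts unique genres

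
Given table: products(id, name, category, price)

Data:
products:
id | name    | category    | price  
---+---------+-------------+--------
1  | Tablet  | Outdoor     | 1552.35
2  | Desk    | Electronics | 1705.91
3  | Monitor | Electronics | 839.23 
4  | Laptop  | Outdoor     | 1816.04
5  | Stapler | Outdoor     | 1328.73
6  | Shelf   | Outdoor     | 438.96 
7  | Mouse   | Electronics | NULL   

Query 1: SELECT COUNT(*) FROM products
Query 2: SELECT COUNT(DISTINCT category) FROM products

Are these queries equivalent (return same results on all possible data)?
No, not equivalent

Query 1 returns: [(7,)]
Query 2 returns: [(2,)]

Reason: COUNT(*) counts rows, COUNT(DISTINCT category) counts unique categorys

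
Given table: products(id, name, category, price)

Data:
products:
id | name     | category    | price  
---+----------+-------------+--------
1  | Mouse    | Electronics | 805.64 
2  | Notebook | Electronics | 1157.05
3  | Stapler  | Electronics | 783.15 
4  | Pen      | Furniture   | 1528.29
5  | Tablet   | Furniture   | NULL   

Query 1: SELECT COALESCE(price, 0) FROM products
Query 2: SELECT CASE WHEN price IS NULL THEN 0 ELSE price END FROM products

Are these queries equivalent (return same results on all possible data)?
Yes, equivalent

Both queries return: [(0,), (783.15,), (805.64,), (1157.05,), (1528.29,)]

Reason: COALESCE vs CASE for NULL handling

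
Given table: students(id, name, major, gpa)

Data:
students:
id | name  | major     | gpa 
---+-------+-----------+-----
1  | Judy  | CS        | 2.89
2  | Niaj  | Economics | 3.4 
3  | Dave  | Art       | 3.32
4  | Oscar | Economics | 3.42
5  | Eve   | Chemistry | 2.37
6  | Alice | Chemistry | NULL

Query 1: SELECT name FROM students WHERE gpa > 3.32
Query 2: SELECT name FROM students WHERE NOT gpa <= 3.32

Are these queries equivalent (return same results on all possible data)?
Yes, equivalent

Both queries return: [('Niaj',), ('Oscar',)]

Reason: Both filter gpa > 3.32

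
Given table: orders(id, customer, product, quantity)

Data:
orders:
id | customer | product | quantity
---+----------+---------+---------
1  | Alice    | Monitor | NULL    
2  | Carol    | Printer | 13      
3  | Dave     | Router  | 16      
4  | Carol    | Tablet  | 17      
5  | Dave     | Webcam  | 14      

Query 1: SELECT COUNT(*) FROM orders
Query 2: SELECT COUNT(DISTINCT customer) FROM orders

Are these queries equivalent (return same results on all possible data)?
No, not equivalent

Query 1 returns: [(5,)]
Query 2 returns: [(3,)]

Reason: COUNT(*) counts rows, COUNT(DISTINCT customer) counts unique customers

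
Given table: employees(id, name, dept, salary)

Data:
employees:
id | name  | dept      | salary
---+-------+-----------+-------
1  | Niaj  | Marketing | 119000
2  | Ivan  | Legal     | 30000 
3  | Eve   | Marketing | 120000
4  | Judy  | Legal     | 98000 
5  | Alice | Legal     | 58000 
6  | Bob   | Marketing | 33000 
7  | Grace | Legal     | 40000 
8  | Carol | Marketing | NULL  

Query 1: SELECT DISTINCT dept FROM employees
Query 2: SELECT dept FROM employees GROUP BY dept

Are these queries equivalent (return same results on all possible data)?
Yes, equivalent

Both queries return: [('Legal',), ('Marketing',)]

Reason: Both get unique depts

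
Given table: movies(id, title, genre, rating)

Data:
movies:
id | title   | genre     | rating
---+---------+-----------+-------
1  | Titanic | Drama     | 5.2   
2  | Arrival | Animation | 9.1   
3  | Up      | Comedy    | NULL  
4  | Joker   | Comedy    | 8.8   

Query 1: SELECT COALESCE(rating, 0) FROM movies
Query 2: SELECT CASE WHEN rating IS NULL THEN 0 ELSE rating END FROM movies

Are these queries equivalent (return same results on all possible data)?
Yes, equivalent

Both queries return: [(0,), (5.2,), (8.8,), (9.1,)]

Reason: COALESCE vs CASE for NULL handling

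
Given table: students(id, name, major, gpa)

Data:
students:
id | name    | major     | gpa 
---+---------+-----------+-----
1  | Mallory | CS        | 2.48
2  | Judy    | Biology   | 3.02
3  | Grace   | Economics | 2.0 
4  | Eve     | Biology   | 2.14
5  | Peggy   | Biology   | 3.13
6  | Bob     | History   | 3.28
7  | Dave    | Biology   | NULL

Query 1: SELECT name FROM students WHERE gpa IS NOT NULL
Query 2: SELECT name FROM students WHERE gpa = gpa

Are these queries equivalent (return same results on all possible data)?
Yes, equivalent

Both queries return: [('Bob',), ('Eve',), ('Grace',), ('Judy',), ('Mallory',), ('Peggy',)]

Reason: IS NOT NULL vs self-equality (both exclude NULLs)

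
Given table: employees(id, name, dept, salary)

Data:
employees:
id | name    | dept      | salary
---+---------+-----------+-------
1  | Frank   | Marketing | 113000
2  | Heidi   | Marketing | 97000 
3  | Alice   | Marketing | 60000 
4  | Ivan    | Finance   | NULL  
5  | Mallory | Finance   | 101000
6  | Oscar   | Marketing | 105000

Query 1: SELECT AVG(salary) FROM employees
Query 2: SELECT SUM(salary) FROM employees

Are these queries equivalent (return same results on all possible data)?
No, not equivalent

Query 1 returns: [(95200.0,)]
Query 2 returns: [(476000,)]

Reason: AVG vs SUM give different aggregate values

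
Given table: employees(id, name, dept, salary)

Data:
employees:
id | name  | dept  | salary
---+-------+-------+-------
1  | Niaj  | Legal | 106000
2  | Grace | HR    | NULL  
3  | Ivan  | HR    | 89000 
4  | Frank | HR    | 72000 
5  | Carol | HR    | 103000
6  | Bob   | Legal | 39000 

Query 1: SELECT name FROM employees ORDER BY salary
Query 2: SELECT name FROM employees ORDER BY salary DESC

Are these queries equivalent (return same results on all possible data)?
No, not equivalent

Query 1 returns: [('Grace',), ('Bob',), ('Frank',), ('Ivan',), ('Carol',), ('Niaj',)]
Query 2 returns: [('Niaj',), ('Carol',), ('Ivan',), ('Frank',), ('Bob',), ('Grace',)]

Reason: ASC vs DESC gives opposite ordering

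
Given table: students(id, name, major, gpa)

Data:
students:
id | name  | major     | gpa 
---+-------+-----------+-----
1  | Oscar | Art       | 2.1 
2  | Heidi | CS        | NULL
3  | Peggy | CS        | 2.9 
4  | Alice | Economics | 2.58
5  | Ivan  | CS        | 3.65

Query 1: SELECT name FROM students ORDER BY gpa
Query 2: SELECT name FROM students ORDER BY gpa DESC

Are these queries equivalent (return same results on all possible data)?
No, not equivalent

Query 1 returns: [('Heidi',), ('Oscar',), ('Alice',), ('Peggy',), ('Ivan',)]
Query 2 returns: [('Ivan',), ('Peggy',), ('Alice',), ('Oscar',), ('Heidi',)]

Reason: ASC vs DESC gives opposite ordering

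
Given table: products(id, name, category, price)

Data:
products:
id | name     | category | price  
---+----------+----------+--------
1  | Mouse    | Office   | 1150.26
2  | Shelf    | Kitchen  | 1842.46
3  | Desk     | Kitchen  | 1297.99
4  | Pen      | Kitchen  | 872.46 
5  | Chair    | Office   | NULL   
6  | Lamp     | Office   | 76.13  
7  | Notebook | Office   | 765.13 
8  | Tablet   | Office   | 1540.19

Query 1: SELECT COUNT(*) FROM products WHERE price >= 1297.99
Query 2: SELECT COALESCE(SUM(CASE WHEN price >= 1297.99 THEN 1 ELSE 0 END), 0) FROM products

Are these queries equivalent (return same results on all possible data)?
Yes, equivalent

Both queries return: [(3,)]

Reason: COUNT with WHERE vs conditional SUM (COALESCE handles empty-table NULL)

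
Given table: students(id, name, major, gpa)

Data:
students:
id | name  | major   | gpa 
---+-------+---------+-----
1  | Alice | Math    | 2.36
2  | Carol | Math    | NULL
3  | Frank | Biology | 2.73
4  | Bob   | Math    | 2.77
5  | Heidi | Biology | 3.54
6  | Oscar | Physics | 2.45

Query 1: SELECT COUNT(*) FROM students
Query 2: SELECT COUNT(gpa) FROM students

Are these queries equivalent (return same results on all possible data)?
No, not equivalent

Query 1 returns: [(6,)]
Query 2 returns: [(5,)]

Reason: COUNT(*) includes NULLs, COUNT(column) excludes them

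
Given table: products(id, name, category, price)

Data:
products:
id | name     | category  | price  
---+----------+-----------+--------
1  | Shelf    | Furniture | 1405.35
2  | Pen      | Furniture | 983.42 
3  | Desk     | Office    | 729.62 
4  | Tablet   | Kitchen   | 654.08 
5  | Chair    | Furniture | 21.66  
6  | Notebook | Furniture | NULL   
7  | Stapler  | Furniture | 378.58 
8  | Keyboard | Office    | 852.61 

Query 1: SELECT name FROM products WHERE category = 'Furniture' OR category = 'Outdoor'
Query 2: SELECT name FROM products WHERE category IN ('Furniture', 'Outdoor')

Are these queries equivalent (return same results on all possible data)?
Yes, equivalent

Both queries return: [('Chair',), ('Notebook',), ('Pen',), ('Shelf',), ('Stapler',)]

Reason: OR vs IN are equivalent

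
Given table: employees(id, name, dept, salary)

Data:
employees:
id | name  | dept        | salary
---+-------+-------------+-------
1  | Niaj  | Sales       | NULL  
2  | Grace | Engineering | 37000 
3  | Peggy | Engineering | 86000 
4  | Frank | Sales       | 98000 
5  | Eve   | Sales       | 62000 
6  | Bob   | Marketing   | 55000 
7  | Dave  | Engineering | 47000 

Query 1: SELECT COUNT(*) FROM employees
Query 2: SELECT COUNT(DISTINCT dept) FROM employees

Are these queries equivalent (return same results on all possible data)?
No, not equivalent

Query 1 returns: [(7,)]
Query 2 returns: [(3,)]

Reason: COUNT(*) counts rows, COUNT(DISTINCT dept) counts unique depts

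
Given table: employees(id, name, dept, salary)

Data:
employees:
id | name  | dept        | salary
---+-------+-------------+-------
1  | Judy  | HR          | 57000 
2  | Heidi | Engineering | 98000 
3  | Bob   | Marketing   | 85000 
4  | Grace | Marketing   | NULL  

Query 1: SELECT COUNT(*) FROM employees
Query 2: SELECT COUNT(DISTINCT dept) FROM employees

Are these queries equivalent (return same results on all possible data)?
No, not equivalent

Query 1 returns: [(4,)]
Query 2 returns: [(3,)]

Reason: COUNT(*) counts rows, COUNT(DISTINCT dept) counts unique depts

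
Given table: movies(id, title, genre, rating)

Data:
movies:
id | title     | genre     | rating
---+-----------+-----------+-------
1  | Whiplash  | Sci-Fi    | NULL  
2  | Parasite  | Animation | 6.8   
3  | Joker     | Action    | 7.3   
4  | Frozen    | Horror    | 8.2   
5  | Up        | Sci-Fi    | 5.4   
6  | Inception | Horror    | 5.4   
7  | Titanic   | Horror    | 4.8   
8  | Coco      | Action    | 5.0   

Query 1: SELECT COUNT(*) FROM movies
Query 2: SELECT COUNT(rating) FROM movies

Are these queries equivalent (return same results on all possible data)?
No, not equivalent

Query 1 returns: [(8,)]
Query 2 returns: [(7,)]

Reason: COUNT(*) includes NULLs, COUNT(column) excludes them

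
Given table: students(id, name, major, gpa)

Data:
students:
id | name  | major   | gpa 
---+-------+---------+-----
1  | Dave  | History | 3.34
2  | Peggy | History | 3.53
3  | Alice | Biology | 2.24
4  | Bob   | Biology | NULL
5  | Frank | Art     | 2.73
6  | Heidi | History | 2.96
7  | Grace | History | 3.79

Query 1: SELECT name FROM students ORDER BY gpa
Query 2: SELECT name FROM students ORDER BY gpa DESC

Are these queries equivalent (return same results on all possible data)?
No, not equivalent

Query 1 returns: [('Bob',), ('Alice',), ('Frank',), ('Heidi',), ('Dave',), ('Peggy',), ('Grace',)]
Query 2 returns: [('Grace',), ('Peggy',), ('Dave',), ('Heidi',), ('Frank',), ('Alice',), ('Bob',)]

Reason: ASC vs DESC gives opposite ordering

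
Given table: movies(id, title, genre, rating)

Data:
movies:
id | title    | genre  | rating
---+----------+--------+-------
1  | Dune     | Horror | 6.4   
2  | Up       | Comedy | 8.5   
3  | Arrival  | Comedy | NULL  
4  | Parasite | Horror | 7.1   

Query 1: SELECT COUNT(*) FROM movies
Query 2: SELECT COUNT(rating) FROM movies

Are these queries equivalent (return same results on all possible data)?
No, not equivalent

Query 1 returns: [(4,)]
Query 2 returns: [(3,)]

Reason: COUNT(*) includes NULLs, COUNT(column) excludes them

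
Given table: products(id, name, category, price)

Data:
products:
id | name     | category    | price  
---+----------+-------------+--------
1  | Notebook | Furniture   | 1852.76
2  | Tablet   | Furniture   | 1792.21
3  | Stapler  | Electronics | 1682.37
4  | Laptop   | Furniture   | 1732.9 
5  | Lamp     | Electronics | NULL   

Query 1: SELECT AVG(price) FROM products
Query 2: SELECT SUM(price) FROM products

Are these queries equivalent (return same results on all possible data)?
No, not equivalent

Query 1 returns: [(1765.06,)]
Query 2 returns: [(7060.24,)]

Reason: AVG vs SUM give different aggregate values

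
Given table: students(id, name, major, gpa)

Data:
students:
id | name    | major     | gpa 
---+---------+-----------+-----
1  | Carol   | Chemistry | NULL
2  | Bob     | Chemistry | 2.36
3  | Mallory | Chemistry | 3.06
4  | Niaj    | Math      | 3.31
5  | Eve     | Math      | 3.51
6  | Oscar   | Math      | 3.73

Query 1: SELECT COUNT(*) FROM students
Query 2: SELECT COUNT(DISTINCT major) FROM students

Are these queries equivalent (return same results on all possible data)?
No, not equivalent

Query 1 returns: [(6,)]
Query 2 returns: [(2,)]

Reason: COUNT(*) counts rows, COUNT(DISTINCT major) counts unique majors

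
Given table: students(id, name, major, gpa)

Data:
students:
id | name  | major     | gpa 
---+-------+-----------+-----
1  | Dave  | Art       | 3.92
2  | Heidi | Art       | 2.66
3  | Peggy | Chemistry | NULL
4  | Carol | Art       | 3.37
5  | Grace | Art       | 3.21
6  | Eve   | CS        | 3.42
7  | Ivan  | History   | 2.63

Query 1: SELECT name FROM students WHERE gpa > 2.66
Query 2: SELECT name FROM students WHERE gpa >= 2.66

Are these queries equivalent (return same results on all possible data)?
No, not equivalent

Query 1 returns: [('Dave',), ('Carol',), ('Grace',), ('Eve',)]
Query 2 returns: [('Dave',), ('Heidi',), ('Carol',), ('Grace',), ('Eve',)]

Reason: > vs >= gives different results when gpa = 2.66 exists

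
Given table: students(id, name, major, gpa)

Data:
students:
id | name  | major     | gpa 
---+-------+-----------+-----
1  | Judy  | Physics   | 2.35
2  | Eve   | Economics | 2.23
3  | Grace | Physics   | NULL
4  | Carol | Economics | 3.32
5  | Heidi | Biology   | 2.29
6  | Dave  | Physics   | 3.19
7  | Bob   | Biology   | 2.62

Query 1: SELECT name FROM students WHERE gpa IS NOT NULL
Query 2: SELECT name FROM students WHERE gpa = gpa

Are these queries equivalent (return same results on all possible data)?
Yes, equivalent

Both queries return: [('Bob',), ('Carol',), ('Dave',), ('Eve',), ('Heidi',), ('Judy',)]

Reason: IS NOT NULL vs self-equality (both exclude NULLs)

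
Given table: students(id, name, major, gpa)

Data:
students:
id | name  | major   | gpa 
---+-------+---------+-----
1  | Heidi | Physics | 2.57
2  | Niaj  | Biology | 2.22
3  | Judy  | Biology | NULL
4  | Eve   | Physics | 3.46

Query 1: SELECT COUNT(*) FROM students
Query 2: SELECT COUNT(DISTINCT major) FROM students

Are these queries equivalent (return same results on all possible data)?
No, not equivalent

Query 1 returns: [(4,)]
Query 2 returns: [(2,)]

Reason: COUNT(*) counts rows, COUNT(DISTINCT major) counts unique majors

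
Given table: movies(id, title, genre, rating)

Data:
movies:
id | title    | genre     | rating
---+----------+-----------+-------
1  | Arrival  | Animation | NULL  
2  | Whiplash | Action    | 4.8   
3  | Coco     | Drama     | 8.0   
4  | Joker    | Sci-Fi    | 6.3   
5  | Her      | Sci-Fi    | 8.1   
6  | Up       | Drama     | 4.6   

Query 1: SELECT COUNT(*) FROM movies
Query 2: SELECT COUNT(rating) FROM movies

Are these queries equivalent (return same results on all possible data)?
No, not equivalent

Query 1 returns: [(6,)]
Query 2 returns: [(5,)]

Reason: COUNT(*) includes NULLs, COUNT(column) excludes them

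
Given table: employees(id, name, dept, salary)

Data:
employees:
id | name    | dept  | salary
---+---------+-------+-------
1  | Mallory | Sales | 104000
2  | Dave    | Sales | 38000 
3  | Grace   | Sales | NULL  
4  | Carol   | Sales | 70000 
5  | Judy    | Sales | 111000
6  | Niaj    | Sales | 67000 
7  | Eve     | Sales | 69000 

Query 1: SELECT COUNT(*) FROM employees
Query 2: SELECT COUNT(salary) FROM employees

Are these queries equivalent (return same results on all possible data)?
No, not equivalent

Query 1 returns: [(7,)]
Query 2 returns: [(6,)]

Reason: COUNT(*) includes NULLs, COUNT(column) excludes them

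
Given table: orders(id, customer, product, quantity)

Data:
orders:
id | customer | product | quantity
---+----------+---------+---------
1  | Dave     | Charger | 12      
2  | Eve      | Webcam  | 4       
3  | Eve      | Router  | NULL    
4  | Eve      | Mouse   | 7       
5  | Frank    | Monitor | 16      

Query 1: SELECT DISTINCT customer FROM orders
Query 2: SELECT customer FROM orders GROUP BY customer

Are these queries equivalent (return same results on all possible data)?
Yes, equivalent

Both queries return: [('Dave',), ('Eve',), ('Frank',)]

Reason: Both get unique customers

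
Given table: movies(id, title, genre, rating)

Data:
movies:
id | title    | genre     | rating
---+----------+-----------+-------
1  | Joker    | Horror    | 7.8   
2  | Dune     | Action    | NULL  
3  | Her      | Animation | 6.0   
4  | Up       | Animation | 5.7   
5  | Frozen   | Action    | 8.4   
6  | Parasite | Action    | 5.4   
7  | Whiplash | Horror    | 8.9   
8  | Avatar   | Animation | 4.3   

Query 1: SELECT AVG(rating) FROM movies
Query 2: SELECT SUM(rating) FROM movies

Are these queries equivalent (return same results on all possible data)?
No, not equivalent

Query 1 returns: [(6.642857142857143,)]
Query 2 returns: [(46.5,)]

Reason: AVG vs SUM give different aggregate values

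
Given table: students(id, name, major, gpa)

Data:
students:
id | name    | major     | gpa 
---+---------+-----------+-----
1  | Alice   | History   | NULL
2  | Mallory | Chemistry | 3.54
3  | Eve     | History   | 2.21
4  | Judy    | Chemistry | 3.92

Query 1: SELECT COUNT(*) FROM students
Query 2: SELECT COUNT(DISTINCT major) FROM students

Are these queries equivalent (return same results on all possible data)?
No, not equivalent

Query 1 returns: [(4,)]
Query 2 returns: [(2,)]

Reason: COUNT(*) counts rows, COUNT(DISTINCT major) counts unique majors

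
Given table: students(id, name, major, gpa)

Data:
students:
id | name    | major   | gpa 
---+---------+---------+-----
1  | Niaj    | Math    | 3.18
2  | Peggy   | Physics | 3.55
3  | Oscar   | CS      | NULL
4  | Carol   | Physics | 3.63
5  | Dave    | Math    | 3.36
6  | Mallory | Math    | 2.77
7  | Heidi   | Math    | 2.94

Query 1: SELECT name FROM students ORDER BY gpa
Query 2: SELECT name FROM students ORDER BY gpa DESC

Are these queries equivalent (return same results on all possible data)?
No, not equivalent

Query 1 returns: [('Oscar',), ('Mallory',), ('Heidi',), ('Niaj',), ('Dave',), ('Peggy',), ('Carol',)]
Query 2 returns: [('Carol',), ('Peggy',), ('Dave',), ('Niaj',), ('Heidi',), ('Mallory',), ('Oscar',)]

Reason: ASC vs DESC gives opposite ordering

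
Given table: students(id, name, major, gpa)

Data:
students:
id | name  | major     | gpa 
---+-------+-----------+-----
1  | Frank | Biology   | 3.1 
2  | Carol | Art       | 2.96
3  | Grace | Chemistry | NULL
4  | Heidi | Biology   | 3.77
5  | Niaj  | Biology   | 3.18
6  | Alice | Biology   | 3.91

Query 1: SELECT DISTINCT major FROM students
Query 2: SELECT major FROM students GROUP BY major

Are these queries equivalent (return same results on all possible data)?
Yes, equivalent

Both queries return: [('Art',), ('Biology',), ('Chemistry',)]

Reason: Both get unique majors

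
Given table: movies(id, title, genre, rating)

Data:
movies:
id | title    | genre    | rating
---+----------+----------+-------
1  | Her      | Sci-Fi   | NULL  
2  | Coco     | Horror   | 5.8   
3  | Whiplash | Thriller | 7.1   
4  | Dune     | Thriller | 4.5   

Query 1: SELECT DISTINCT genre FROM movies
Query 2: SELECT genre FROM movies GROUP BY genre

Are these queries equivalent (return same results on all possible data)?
Yes, equivalent

Both queries return: [('Horror',), ('Sci-Fi',), ('Thriller',)]

Reason: Both get unique genres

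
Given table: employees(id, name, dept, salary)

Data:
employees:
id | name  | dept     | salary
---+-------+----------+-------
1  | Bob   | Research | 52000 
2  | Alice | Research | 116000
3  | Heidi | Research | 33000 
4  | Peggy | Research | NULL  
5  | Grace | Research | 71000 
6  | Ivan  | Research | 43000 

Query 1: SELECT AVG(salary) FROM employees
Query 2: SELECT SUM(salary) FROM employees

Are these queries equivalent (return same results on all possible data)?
No, not equivalent

Query 1 returns: [(63000.0,)]
Query 2 returns: [(315000,)]

Reason: AVG vs SUM give different aggregate values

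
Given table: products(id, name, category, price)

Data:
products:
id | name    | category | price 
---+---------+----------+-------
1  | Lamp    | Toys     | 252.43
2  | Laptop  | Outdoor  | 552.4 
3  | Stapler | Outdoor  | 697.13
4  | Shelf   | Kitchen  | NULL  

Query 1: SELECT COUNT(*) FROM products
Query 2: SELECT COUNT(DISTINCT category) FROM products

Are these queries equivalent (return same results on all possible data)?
No, not equivalent

Query 1 returns: [(4,)]
Query 2 returns: [(3,)]

Reason: COUNT(*) counts rows, COUNT(DISTINCT category) counts unique categorys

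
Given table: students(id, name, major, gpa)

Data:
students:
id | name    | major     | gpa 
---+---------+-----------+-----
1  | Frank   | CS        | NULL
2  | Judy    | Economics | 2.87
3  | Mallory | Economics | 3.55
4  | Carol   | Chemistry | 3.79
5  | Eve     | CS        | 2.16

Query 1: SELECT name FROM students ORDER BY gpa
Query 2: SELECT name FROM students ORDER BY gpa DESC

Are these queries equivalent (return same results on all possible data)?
No, not equivalent

Query 1 returns: [('Frank',), ('Eve',), ('Judy',), ('Mallory',), ('Carol',)]
Query 2 returns: [('Carol',), ('Mallory',), ('Judy',), ('Eve',), ('Frank',)]

Reason: ASC vs DESC gives opposite ordering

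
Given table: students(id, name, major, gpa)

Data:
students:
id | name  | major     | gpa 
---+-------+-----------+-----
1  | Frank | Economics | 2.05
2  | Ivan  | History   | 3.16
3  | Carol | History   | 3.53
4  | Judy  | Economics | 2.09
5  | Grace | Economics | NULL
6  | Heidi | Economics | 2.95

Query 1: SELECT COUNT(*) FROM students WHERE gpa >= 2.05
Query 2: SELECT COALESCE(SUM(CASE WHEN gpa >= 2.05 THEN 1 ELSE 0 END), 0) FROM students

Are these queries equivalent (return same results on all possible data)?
Yes, equivalent

Both queries return: [(5,)]

Reason: COUNT with WHERE vs conditional SUM (COALESCE handles empty-table NULL)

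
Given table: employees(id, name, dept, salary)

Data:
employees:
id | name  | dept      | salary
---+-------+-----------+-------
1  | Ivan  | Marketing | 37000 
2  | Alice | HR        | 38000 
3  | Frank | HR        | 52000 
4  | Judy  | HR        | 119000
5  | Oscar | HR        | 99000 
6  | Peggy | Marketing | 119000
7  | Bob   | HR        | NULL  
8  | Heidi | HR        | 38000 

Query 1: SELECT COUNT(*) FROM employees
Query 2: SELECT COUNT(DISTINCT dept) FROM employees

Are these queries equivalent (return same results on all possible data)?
No, not equivalent

Query 1 returns: [(8,)]
Query 2 returns: [(2,)]

Reason: COUNT(*) counts rows, COUNT(DISTINCT dept) counts unique depts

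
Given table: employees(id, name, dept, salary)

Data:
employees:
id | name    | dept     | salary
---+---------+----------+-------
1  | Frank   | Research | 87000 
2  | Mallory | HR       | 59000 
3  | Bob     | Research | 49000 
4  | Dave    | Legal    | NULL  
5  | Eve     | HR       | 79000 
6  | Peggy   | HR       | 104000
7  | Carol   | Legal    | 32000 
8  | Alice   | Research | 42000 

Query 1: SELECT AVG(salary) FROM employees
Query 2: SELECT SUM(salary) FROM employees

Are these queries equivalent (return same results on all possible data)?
No, not equivalent

Query 1 returns: [(64571.42857142857,)]
Query 2 returns: [(452000,)]

Reason: AVG vs SUM give different aggregate values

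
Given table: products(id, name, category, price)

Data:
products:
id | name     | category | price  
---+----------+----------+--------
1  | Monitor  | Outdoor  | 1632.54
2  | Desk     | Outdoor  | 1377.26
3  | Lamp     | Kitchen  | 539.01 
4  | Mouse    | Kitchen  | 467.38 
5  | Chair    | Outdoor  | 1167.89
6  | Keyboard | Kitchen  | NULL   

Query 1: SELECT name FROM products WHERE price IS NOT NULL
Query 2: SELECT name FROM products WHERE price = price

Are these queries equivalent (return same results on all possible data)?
Yes, equivalent

Both queries return: [('Chair',), ('Desk',), ('Lamp',), ('Monitor',), ('Mouse',)]

Reason: IS NOT NULL vs self-equality (both exclude NULLs)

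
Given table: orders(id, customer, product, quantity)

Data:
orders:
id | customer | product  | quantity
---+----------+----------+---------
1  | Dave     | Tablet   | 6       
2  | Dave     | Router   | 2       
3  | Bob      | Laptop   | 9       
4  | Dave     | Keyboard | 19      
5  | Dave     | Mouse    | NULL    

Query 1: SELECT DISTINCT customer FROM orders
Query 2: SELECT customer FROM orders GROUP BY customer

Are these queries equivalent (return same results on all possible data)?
Yes, equivalent

Both queries return: [('Bob',), ('Dave',)]

Reason: Both get unique customers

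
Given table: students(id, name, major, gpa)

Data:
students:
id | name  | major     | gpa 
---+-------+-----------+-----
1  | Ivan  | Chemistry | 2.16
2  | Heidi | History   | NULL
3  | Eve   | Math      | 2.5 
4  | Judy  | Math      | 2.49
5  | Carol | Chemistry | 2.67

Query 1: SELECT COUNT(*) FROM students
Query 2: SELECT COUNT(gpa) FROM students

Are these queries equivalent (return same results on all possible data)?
No, not equivalent

Query 1 returns: [(5,)]
Query 2 returns: [(4,)]

Reason: COUNT(*) includes NULLs, COUNT(column) excludes them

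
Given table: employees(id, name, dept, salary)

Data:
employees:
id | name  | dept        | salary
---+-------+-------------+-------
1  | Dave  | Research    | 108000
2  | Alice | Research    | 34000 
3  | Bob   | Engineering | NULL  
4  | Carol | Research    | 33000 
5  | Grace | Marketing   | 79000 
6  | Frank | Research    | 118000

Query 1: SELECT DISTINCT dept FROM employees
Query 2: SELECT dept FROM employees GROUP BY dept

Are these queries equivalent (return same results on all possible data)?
Yes, equivalent

Both queries return: [('Engineering',), ('Marketing',), ('Research',)]

Reason: Both get unique depts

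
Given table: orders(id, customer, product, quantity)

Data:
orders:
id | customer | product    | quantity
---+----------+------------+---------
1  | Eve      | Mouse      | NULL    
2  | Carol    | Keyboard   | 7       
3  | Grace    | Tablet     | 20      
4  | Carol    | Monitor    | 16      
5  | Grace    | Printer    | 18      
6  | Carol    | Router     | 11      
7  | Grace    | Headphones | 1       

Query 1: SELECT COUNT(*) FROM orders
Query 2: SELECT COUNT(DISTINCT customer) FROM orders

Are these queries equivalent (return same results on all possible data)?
No, not equivalent

Query 1 returns: [(7,)]
Query 2 returns: [(3,)]

Reason: COUNT(*) counts rows, COUNT(DISTINCT customer) counts unique customers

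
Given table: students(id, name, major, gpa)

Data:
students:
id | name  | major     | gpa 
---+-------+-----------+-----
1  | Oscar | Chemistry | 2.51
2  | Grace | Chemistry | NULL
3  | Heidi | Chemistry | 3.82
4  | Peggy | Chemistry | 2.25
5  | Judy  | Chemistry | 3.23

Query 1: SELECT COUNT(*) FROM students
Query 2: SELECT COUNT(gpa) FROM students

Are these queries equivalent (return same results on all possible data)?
No, not equivalent

Query 1 returns: [(5,)]
Query 2 returns: [(4,)]

Reason: COUNT(*) includes NULLs, COUNT(column) excludes them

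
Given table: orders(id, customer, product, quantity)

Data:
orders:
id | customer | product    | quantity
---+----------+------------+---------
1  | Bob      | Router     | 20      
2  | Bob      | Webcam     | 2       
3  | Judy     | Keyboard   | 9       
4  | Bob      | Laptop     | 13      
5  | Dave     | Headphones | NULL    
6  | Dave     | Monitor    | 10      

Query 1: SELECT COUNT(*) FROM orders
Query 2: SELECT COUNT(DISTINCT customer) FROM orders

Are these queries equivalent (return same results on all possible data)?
No, not equivalent

Query 1 returns: [(6,)]
Query 2 returns: [(3,)]

Reason: COUNT(*) counts rows, COUNT(DISTINCT customer) counts unique customers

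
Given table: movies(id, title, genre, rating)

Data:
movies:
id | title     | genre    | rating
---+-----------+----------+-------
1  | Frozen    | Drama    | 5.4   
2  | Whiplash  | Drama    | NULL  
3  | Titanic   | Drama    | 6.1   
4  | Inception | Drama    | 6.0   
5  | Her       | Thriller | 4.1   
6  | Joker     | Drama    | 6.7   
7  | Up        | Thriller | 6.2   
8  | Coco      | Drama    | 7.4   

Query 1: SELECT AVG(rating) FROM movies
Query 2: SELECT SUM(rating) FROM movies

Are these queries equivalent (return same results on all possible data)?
No, not equivalent

Query 1 returns: [(5.985714285714286,)]
Query 2 returns: [(41.9,)]

Reason: AVG vs SUM give different aggregate values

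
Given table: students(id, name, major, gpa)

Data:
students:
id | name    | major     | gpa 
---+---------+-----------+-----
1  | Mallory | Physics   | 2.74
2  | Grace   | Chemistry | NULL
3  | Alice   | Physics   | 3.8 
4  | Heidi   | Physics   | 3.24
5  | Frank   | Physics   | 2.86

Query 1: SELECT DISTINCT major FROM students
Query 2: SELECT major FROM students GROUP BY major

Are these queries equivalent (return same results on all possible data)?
Yes, equivalent

Both queries return: [('Chemistry',), ('Physics',)]

Reason: Both get unique majors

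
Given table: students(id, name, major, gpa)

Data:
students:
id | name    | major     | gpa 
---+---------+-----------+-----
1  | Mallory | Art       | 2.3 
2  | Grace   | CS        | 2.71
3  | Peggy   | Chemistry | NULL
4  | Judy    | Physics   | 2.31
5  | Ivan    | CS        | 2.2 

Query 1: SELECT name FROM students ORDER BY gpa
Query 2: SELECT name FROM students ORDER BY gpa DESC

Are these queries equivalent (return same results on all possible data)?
No, not equivalent

Query 1 returns: [('Peggy',), ('Ivan',), ('Mallory',), ('Judy',), ('Grace',)]
Query 2 returns: [('Grace',), ('Judy',), ('Mallory',), ('Ivan',), ('Peggy',)]

Reason: ASC vs DESC gives opposite ordering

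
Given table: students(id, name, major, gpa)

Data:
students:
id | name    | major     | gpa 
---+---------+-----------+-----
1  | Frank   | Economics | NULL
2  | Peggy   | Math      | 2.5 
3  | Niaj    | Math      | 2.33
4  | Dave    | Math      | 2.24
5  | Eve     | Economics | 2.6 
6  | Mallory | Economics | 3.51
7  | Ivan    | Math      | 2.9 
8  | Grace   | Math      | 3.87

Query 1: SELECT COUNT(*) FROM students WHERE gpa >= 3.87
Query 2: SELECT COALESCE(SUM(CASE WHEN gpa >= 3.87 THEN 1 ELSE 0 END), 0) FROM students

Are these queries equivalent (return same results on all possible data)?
Yes, equivalent

Both queries return: [(1,)]

Reason: COUNT with WHERE vs conditional SUM (COALESCE handles empty-table NULL)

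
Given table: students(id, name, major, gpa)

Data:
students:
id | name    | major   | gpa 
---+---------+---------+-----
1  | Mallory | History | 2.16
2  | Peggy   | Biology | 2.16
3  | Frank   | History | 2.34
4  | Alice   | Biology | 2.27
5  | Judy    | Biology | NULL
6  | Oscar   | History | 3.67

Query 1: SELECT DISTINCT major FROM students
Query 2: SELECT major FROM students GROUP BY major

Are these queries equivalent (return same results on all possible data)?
Yes, equivalent

Both queries return: [('Biology',), ('History',)]

Reason: Both get unique majors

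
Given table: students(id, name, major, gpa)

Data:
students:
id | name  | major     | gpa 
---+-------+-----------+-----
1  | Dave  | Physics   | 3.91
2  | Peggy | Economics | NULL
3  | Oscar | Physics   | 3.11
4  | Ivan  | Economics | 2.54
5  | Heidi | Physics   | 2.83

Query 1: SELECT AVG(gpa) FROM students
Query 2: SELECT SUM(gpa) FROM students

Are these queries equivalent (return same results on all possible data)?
No, not equivalent

Query 1 returns: [(3.0975,)]
Query 2 returns: [(12.39,)]

Reason: AVG vs SUM give different aggregate values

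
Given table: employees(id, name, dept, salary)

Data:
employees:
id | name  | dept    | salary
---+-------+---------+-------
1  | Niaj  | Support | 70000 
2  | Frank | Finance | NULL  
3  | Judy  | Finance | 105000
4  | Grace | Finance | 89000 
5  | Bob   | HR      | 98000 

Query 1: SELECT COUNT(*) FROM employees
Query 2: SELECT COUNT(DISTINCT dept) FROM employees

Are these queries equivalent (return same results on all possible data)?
No, not equivalent

Query 1 returns: [(5,)]
Query 2 returns: [(3,)]

Reason: COUNT(*) counts rows, COUNT(DISTINCT dept) counts unique depts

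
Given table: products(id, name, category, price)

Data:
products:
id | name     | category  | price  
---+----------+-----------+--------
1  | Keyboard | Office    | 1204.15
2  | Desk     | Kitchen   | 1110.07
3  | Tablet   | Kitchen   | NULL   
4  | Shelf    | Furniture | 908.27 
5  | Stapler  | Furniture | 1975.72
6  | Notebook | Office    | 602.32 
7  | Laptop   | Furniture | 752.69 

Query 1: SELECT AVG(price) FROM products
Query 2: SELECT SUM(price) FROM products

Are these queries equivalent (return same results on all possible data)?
No, not equivalent

Query 1 returns: [(1092.2033333333334,)]
Query 2 returns: [(6553.22,)]

Reason: AVG vs SUM give different aggregate values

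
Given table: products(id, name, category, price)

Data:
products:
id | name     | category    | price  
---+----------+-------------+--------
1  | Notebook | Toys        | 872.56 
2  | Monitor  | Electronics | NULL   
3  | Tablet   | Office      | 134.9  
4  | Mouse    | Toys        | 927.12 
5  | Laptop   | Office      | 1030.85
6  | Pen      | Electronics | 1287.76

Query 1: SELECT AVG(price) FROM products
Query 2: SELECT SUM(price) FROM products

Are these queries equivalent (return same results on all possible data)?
No, not equivalent

Query 1 returns: [(850.6379999999999,)]
Query 2 returns: [(4253.19,)]

Reason: AVG vs SUM give different aggregate values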